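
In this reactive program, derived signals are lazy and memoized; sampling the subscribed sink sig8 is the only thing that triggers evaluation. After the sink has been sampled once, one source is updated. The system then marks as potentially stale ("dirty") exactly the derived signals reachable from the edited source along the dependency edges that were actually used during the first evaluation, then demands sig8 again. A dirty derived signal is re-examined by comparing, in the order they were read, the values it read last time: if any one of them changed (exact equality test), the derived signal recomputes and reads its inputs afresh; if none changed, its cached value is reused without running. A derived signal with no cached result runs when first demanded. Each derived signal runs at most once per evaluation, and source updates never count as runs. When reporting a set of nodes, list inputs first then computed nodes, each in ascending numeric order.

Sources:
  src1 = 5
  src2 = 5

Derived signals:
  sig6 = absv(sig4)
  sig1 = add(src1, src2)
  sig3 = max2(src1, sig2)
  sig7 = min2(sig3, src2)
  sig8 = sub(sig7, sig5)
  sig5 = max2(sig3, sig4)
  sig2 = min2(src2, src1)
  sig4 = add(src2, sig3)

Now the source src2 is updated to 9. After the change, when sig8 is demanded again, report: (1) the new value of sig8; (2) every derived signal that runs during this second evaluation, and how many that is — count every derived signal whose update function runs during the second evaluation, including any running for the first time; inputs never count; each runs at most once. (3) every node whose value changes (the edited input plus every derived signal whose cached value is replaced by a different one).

Demanding sig8 again yields -9.
5 derived signals run: sig2, sig4, sig5, sig7, sig8.
The nodes whose values change: src2, sig4, sig5, sig8.
Note where the cutoff bites: sig3 is checked, finds nothing changed, and keeps its cache.

First demand of the output computes:
  sig2 = min2(5, 5) = 5
  sig3 = max2(5, 5) = 5
  sig4 = add(5, 5) = 10
  sig5 = max2(5, 10) = 10
  sig7 = min2(5, 5) = 5
  sig8 = sub(5, 10) = -5

After the edit, cleaning proceeds:
  sig2: a read changed (src2 5->9) — executes, giving 5 — identical to its old value.
  sig3: dirty, but its reads are unchanged (src1 unchanged, sig2 unchanged); cached 5 stands.
  sig4: a read changed (src2 5->9) — executes, giving 14.
  sig5: a read changed (sig4 10->14) — executes, giving 14.
  sig7: a read changed (src2 5->9) — executes, giving 5 — identical to its old value.
  sig8: a read changed (sig5 10->14) — executes, giving -9.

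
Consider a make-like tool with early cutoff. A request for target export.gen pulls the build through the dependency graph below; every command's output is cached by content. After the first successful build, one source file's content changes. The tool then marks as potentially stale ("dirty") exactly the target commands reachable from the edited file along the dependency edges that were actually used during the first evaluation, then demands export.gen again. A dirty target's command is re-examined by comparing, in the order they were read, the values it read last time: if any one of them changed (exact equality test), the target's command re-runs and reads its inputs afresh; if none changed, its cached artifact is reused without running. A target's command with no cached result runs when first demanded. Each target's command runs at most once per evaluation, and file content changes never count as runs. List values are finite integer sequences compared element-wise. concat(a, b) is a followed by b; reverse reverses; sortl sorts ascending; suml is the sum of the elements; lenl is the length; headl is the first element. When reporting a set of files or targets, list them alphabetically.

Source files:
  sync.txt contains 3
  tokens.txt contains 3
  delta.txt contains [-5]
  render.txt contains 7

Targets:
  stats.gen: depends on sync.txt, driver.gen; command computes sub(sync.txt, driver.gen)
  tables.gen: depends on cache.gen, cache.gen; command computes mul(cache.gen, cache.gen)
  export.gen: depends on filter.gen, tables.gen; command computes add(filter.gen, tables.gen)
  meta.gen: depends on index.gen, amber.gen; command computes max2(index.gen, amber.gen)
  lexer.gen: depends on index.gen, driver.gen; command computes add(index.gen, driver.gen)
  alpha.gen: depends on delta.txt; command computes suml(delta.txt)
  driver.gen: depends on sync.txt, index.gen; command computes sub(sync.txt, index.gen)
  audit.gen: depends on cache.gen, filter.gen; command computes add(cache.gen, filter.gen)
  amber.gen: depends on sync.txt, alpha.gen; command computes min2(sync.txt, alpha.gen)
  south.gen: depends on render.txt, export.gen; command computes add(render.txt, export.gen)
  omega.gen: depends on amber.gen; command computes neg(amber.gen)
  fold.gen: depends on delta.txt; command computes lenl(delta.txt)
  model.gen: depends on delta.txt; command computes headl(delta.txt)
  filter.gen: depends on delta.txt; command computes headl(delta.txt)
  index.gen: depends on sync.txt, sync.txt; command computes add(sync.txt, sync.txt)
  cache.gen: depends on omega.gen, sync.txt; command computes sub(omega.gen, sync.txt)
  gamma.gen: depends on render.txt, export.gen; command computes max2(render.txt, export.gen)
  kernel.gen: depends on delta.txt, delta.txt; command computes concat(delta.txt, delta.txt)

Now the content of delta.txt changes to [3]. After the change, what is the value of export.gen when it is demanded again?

First demand of the output computes:
  alpha.gen = suml([-5]) = -5
  amber.gen = min2(3, -5) = -5
  filter.gen = headl([-5]) = -5
  omega.gen = neg(-5) = 5
  cache.gen = sub(5, 3) = 2
  tables.gen = mul(2, 2) = 4
  export.gen = add(-5, 4) = -1

After the edit, cleaning proceeds:
  alpha.gen: a read changed (delta.txt [-5]->[3]) — executes, giving 3.
  amber.gen: a read changed (alpha.gen -5->3) — executes, giving 3.
  filter.gen: a read changed (delta.txt [-5]->[3]) — executes, giving 3.
  omega.gen: a read changed (amber.gen -5->3) — executes, giving -3.
  cache.gen: a read changed (omega.gen 5->-3) — executes, giving -6.
  tables.gen: a read changed (cache.gen 2->-6; cache.gen 2->-6) — executes, giving 36.
  export.gen: a read changed (filter.gen -5->3; tables.gen 4->36) — executes, giving 39.

Demanding export.gen again yields 39.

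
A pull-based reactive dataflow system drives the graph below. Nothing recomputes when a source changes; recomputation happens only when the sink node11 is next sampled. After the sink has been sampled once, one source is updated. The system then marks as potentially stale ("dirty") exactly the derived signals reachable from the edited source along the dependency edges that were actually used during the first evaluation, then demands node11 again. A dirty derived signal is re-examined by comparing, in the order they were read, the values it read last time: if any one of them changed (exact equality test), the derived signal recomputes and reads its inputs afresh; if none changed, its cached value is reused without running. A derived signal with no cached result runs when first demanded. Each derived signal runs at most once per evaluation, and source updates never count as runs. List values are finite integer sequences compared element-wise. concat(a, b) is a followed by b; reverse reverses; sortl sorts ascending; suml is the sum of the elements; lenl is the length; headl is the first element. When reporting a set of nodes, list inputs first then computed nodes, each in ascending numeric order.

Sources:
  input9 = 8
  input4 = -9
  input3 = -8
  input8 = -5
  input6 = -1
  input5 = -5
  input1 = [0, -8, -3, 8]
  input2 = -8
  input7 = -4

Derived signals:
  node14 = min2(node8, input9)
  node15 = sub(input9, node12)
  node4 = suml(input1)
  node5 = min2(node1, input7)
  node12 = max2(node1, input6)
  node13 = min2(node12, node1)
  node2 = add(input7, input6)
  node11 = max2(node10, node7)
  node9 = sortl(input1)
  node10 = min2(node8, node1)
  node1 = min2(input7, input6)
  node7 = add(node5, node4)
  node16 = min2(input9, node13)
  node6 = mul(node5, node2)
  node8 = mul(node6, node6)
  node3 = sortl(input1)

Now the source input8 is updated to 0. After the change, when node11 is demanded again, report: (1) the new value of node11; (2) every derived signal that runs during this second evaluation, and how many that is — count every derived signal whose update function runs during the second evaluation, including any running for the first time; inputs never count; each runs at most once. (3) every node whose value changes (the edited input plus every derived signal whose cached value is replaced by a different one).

New value of node11: -4.
Derived signals that run: none — 0 in total.
Values that change: input8.
Key observation: input8 is never demanded by the output, so the edit triggers no recomputation at all.

First evaluation (everything demanded from the output):
  node1 = min2(-4, -1) = -4
  node2 = add(-4, -1) = -5
  node4 = suml([0, -8, -3, 8]) = -3
  node5 = min2(-4, -4) = -4
  node6 = mul(-4, -5) = 20
  node7 = add(-4, -3) = -7
  node8 = mul(20, 20) = 400
  node10 = min2(400, -4) = -4
  node11 = max2(-4, -7) = -4

Propagation after the edit:
  input8 feeds no computation that the output demands — nothing is marked dirty and nothing runs.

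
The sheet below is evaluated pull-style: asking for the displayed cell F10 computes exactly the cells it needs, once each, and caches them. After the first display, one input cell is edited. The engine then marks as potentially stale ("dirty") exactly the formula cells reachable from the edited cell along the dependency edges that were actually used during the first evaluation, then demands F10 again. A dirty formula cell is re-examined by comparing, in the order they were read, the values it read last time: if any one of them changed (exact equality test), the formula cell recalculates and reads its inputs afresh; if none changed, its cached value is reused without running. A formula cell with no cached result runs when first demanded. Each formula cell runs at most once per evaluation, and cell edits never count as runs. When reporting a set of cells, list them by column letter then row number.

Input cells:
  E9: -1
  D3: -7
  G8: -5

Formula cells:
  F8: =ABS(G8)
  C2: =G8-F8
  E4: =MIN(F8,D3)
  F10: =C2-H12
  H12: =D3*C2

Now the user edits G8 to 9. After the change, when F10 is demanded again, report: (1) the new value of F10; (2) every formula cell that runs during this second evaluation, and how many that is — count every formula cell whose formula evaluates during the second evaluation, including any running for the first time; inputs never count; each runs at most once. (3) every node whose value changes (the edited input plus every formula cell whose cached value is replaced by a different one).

Demanding F10 again yields 0.
4 formula cells run: C2, F8, F10, H12.
The nodes whose values change: C2, F8, F10, G8, H12.

First demand of the output computes:
  F8 = ABS(-5) = 5
  C2 = -5 - 5 = -10
  H12 = -7 * -10 = 70
  F10 = -10 - 70 = -80

After the edit, cleaning proceeds:
  F8: a read changed (G8 -5->9) — executes, giving 9.
  C2: a read changed (G8 -5->9; F8 5->9) — executes, giving 0.
  H12: a read changed (C2 -10->0) — executes, giving 0.
  F10: a read changed (C2 -10->0; H12 70->0) — executes, giving 0.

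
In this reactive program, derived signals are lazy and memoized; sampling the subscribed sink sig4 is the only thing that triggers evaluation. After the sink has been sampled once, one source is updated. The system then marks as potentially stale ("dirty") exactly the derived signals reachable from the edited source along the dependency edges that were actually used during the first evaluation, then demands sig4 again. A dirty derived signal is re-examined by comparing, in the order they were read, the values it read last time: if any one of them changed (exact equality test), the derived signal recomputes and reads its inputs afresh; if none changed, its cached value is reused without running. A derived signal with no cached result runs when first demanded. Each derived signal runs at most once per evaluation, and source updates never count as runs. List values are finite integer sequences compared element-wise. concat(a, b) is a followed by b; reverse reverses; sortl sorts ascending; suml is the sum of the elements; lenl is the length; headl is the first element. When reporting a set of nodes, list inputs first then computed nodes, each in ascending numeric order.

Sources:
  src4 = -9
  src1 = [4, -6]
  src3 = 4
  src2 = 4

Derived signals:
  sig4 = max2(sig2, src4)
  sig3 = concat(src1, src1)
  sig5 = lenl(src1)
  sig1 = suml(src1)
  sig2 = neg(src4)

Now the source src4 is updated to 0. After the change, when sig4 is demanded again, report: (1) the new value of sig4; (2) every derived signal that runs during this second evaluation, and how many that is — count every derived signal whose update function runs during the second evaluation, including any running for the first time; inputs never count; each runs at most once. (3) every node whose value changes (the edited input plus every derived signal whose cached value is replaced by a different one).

Demanding sig4 again yields 0.
2 derived signals run: sig2, sig4.
The nodes whose values change: src4, sig2, sig4.

First demand of the output computes:
  sig2 = neg(-9) = 9
  sig4 = max2(9, -9) = 9

After the edit, cleaning proceeds:
  sig2: a read changed (src4 -9->0) — executes, giving 0.
  sig4: a read changed (sig2 9->0; src4 -9->0) — executes, giving 0.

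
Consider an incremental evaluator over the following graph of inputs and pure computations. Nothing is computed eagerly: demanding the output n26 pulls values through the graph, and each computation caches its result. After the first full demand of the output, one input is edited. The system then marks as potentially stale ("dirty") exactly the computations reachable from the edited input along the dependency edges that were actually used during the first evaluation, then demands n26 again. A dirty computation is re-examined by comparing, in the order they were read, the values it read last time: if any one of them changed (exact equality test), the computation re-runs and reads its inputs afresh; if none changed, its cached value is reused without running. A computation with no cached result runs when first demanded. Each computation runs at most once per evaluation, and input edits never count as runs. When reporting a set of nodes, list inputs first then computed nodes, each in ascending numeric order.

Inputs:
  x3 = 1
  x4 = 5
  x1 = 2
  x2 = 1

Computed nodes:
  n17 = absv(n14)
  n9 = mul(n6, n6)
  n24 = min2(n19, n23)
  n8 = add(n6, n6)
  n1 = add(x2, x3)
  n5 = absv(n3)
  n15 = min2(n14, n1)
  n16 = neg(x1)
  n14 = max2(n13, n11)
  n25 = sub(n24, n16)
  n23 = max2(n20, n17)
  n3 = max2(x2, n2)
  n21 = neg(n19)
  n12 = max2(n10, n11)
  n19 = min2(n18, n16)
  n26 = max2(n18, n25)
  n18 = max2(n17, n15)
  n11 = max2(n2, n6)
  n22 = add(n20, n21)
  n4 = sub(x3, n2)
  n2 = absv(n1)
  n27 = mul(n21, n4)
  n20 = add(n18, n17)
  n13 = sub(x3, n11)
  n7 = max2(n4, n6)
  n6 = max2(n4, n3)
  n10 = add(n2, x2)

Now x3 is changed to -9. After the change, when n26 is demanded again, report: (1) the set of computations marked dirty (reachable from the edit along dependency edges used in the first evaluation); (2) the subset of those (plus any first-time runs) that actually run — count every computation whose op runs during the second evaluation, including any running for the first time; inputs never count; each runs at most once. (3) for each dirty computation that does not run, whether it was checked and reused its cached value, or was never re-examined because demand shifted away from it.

Initial pass — values computed on the first demand:
  n1 = add(1, 1) = 2
  n2 = absv(2) = 2
  n3 = max2(1, 2) = 2
  n4 = sub(1, 2) = -1
  n6 = max2(-1, 2) = 2
  n11 = max2(2, 2) = 2
  n13 = sub(1, 2) = -1
  n14 = max2(-1, 2) = 2
  n15 = min2(2, 2) = 2
  n16 = neg(2) = -2
  n17 = absv(2) = 2
  n18 = max2(2, 2) = 2
  n19 = min2(2, -2) = -2
  n20 = add(2, 2) = 4
  n23 = max2(4, 2) = 4
  n24 = min2(-2, 4) = -2
  n25 = sub(-2, -2) = 0
  n26 = max2(2, 0) = 2

Second demand — change propagation:
  n1: re-runs because x3 1->-9; new result -8.
  n2: re-runs because n1 2->-8; new result 8.
  n3: re-runs because n2 2->8; new result 8.
  n4: re-runs because x3 1->-9; n2 2->8; new result -17.
  n6: re-runs because n4 -1->-17; n3 2->8; new result 8.
  n11: re-runs because n2 2->8; n6 2->8; new result 8.
  n13: re-runs because x3 1->-9; n11 2->8; new result -17.
  n14: re-runs because n13 -1->-17; n11 2->8; new result 8.
  n15: re-runs because n14 2->8; n1 2->-8; new result -8.
  n17: re-runs because n14 2->8; new result 8.
  n18: re-runs because n17 2->8; n15 2->-8; new result 8.
  n19: re-runs because n18 2->8; new result -2 (unchanged).
  n20: re-runs because n18 2->8; n17 2->8; new result 16.
  n23: re-runs because n20 4->16; n17 2->8; new result 16.
  n24: re-runs because n23 4->16; new result -2 (unchanged).
  n25: re-examined; everything it read last time is the same (n24 unchanged, n16 unchanged) — cache 0 kept, no run.
  n26: re-runs because n18 2->8; new result 8.

The important point: at n25 every value read last time is unchanged, so the dirty flag clears without a run.

Dirty set: n1, n2, n3, n4, n6, n11, n13, n14, n15, n17, n18, n19, n20, n23, n24, n25, n26.
Run set: n1, n2, n3, n4, n6, n11, n13, n14, n15, n17, n18, n19, n20, n23, n24, n26 (16 run).
Re-examined without running (cache reused): n25.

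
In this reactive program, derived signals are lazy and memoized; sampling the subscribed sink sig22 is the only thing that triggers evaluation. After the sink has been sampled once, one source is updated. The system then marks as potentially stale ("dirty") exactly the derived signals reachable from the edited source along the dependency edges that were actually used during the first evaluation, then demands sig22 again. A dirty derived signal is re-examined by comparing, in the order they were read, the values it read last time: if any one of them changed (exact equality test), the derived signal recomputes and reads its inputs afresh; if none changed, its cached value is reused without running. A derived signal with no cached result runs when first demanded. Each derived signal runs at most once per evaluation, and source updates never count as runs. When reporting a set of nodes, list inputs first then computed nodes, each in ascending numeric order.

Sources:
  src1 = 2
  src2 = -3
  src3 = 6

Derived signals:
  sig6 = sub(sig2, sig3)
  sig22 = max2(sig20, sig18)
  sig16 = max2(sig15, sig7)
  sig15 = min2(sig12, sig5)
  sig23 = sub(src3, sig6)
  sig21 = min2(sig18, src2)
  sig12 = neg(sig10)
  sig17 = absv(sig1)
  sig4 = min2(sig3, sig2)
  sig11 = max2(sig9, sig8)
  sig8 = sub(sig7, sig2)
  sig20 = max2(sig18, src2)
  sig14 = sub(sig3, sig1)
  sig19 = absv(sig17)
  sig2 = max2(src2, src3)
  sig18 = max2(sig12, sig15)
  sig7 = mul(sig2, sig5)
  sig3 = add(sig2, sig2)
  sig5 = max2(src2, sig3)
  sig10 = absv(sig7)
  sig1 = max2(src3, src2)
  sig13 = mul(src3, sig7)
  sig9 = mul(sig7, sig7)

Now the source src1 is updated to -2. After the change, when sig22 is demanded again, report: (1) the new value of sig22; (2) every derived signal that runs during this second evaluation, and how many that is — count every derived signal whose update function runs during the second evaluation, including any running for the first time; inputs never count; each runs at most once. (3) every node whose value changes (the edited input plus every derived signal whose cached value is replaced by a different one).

First demand of the output computes:
  sig2 = max2(-3, 6) = 6
  sig3 = add(6, 6) = 12
  sig5 = max2(-3, 12) = 12
  sig7 = mul(6, 12) = 72
  sig10 = absv(72) = 72
  sig12 = neg(72) = -72
  sig15 = min2(-72, 12) = -72
  sig18 = max2(-72, -72) = -72
  sig20 = max2(-72, -3) = -3
  sig22 = max2(-3, -72) = -3

After the edit, cleaning proceeds:
  no node depends on src1 at all; the second demand re-runs nothing.

Note the shortcut — nothing in the graph depends on src1 at all, so no recomputation happens.

Demanding sig22 again yields -3.
0 derived signals run: none.
The nodes whose values change: src1.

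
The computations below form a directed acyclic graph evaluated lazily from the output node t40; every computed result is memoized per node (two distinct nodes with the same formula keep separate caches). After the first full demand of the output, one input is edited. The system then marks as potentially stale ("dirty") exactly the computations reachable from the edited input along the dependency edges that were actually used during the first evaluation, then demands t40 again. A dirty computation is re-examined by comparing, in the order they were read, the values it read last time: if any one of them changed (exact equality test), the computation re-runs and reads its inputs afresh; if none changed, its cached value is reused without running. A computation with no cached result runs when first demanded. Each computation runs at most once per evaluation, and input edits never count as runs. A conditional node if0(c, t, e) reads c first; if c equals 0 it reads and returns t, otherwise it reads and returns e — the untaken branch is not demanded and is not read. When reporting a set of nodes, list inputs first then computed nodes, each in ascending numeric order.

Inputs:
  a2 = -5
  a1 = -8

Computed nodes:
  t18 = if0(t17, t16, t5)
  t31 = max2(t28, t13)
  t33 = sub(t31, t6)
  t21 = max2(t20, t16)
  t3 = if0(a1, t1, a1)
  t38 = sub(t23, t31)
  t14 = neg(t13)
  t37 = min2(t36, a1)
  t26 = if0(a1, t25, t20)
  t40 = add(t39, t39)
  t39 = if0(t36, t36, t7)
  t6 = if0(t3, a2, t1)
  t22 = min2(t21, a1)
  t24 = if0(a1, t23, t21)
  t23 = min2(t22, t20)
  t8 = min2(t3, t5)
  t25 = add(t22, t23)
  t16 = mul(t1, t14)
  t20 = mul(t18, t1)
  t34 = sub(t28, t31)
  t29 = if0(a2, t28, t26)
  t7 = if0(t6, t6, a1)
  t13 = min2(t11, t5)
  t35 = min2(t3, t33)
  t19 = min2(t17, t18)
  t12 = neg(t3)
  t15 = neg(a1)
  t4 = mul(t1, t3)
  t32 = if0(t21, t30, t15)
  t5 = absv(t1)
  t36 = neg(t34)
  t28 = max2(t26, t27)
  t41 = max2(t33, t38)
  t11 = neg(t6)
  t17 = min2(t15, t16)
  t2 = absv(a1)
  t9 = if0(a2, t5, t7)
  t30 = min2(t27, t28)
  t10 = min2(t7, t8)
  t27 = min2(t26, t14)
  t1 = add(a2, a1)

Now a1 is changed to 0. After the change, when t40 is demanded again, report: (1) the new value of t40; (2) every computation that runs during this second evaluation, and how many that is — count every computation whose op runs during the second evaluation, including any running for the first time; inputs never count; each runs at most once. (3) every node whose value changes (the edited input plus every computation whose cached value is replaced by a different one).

First demand of the output computes:
  t1 = add(-5, -8) = -13
  t3 = if0(a1=-8 -> else branch a1) = -8
  t5 = absv(-13) = 13
  t6 = if0(t3=-8 -> else branch t1) = -13
  t7 = if0(t6=-13 -> else branch a1) = -8
  t11 = neg(-13) = 13
  t13 = min2(13, 13) = 13
  t14 = neg(13) = -13
  t15 = neg(-8) = 8
  t16 = mul(-13, -13) = 169
  t17 = min2(8, 169) = 8
  t18 = if0(t17=8 -> else branch t5) = 13
  t20 = mul(13, -13) = -169
  t26 = if0(a1=-8 -> else branch t20) = -169
  t27 = min2(-169, -13) = -169
  t28 = max2(-169, -169) = -169
  t31 = max2(-169, 13) = 13
  t34 = sub(-169, 13) = -182
  t36 = neg(-182) = 182
  t39 = if0(t36=182 -> else branch t7) = -8
  t40 = add(-8, -8) = -16

After the edit, cleaning proceeds:
  t1: a read changed (a1 -8->0) — executes, giving -5.
  t3: a read changed (a1 -8->0; a1 -8->0) — executes, giving -5.
  t5: a read changed (t1 -13->-5) — executes, giving 5.
  t6: a read changed (t3 -8->-5; t1 -13->-5) — executes, giving -5.
  t7: a read changed (t6 -13->-5; a1 -8->0) — executes, giving 0.
  t11: a read changed (t6 -13->-5) — executes, giving 5.
  t13: a read changed (t11 13->5; t5 13->5) — executes, giving 5.
  t14: a read changed (t13 13->5) — executes, giving -5.
  t15: a read changed (a1 -8->0) — executes, giving 0.
  t16: a read changed (t1 -13->-5; t14 -13->-5) — executes, giving 25.
  t17: a read changed (t15 8->0; t16 169->25) — executes, giving 0.
  t18: a read changed (t17 8->0; t5 13->5) — executes, giving 25.
  t20: a read changed (t18 13->25; t1 -13->-5) — executes, giving -125.
  t21: had never run; runs now, result 25.
  t22: had never run; runs now, result 0.
  t23: had never run; runs now, result -125.
  t25: had never run; runs now, result -125.
  t26: a read changed (a1 -8->0; t20 -169->-125) — executes, giving -125.
  t27: a read changed (t26 -169->-125; t14 -13->-5) — executes, giving -125.
  t28: a read changed (t26 -169->-125; t27 -169->-125) — executes, giving -125.
  t31: a read changed (t28 -169->-125; t13 13->5) — executes, giving 5.
  t34: a read changed (t28 -169->-125; t31 13->5) — executes, giving -130.
  t36: a read changed (t34 -182->-130) — executes, giving 130.
  t39: a read changed (t36 182->130; t7 -8->0) — executes, giving 0.
  t40: a read changed (t39 -8->0; t39 -8->0) — executes, giving 0.

Note the branch switch — t21, t22, t23, t25 had no cache and run now for the first time.

Demanding t40 again yields 0.
25 computations run: t1, t3, t5, t6, t7, t11, t13, t14, t15, t16, t17, t18, t20, t21, t22, t23, t25, t26, t27, t28, t31, t34, t36, t39, t40.
The nodes whose values change: a1, t1, t3, t5, t6, t7, t11, t13, t14, t15, t16, t17, t18, t20, t26, t27, t28, t31, t34, t36, t39, t40.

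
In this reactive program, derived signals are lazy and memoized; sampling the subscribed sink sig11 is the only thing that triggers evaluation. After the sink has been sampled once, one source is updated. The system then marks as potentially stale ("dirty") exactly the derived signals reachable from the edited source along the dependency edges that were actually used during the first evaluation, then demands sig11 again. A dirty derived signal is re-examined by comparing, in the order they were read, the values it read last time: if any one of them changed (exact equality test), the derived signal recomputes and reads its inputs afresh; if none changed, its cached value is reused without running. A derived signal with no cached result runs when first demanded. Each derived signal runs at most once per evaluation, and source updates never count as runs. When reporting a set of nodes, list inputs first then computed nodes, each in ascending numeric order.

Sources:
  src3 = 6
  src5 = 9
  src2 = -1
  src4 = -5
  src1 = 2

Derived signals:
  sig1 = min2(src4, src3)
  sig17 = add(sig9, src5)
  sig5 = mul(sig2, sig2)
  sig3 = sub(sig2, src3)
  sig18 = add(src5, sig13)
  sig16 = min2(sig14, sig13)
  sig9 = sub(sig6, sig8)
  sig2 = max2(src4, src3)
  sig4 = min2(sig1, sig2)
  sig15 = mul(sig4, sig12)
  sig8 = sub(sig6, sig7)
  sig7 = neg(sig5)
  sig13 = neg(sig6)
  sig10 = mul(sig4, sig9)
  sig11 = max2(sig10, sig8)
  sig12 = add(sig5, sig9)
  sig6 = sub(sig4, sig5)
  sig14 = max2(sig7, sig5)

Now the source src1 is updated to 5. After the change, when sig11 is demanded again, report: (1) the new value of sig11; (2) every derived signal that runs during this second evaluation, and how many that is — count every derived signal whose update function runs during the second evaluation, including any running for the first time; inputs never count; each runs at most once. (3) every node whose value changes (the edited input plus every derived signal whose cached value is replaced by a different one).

Demanding sig11 again yields 180.
0 derived signals run: none.
The nodes whose values change: src1.
Note the shortcut — nothing in the graph depends on src1 at all, so no recomputation happens.

First demand of the output computes:
  sig1 = min2(-5, 6) = -5
  sig2 = max2(-5, 6) = 6
  sig4 = min2(-5, 6) = -5
  sig5 = mul(6, 6) = 36
  sig6 = sub(-5, 36) = -41
  sig7 = neg(36) = -36
  sig8 = sub(-41, -36) = -5
  sig9 = sub(-41, -5) = -36
  sig10 = mul(-5, -36) = 180
  sig11 = max2(180, -5) = 180

After the edit, cleaning proceeds:
  no node depends on src1 at all; the second demand re-runs nothing.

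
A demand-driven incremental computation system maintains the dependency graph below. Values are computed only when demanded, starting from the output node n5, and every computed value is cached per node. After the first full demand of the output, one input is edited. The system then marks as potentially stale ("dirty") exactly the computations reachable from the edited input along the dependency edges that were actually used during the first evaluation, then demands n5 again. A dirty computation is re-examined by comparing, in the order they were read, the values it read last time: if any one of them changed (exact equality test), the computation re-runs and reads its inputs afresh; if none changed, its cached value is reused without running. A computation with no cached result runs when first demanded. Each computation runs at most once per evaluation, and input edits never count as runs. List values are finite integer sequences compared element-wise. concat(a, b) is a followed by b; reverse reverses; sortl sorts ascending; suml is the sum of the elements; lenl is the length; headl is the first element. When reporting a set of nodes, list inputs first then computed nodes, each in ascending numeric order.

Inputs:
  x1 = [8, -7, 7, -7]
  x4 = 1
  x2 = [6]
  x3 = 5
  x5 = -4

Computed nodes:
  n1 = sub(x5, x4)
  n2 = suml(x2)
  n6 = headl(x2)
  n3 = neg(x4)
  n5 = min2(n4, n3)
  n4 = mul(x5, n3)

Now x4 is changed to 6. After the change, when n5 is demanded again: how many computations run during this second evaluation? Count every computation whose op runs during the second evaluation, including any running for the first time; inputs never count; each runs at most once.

Computations that run: n3, n4, n5 — 3 in total.

First evaluation (everything demanded from the output):
  n3 = neg(1) = -1
  n4 = mul(-4, -1) = 4
  n5 = min2(4, -1) = -1

Propagation after the edit:
  n3: runs — x4 1->6; result -6.
  n4: runs — n3 -1->-6; result 24.
  n5: runs — n4 4->24; n3 -1->-6; result -6.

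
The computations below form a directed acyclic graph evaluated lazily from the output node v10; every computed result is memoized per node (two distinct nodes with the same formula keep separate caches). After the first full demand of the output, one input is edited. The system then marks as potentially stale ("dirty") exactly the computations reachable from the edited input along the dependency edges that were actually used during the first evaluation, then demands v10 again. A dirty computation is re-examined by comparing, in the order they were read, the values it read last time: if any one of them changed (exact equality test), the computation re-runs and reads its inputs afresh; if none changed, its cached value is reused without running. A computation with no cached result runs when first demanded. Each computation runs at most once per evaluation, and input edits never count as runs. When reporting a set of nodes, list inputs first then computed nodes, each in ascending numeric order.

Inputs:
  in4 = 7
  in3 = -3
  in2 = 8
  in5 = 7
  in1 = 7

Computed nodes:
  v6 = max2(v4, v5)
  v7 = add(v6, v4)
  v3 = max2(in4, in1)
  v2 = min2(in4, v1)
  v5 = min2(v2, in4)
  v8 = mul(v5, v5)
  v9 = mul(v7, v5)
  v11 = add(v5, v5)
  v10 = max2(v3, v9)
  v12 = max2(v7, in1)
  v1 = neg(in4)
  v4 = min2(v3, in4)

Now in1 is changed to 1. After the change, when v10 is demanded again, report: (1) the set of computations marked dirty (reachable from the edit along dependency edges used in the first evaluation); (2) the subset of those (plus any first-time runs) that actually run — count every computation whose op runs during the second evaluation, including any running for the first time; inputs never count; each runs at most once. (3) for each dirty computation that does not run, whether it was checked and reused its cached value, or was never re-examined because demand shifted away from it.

The edit dirties: v3, v4, v6, v7, v9, v10.
1 computations run: v3.
Cache hits after checking: v4, v6, v7, v9, v10.
Note the absorption at v3: it re-runs yet its value is the same, leaving the output's value untouched.

First demand of the output computes:
  v1 = neg(7) = -7
  v2 = min2(7, -7) = -7
  v3 = max2(7, 7) = 7
  v4 = min2(7, 7) = 7
  v5 = min2(-7, 7) = -7
  v6 = max2(7, -7) = 7
  v7 = add(7, 7) = 14
  v9 = mul(14, -7) = -98
  v10 = max2(7, -98) = 7

After the edit, cleaning proceeds:
  v3: a read changed (in1 7->1) — executes, giving 7 — identical to its old value.
  v4: dirty, but its reads are unchanged (v3 unchanged, in4 unchanged); cached 7 stands.
  v6: dirty, but its reads are unchanged (v4 unchanged, v5 unchanged); cached 7 stands.
  v7: dirty, but its reads are unchanged (v6 unchanged, v4 unchanged); cached 14 stands.
  v9: dirty, but its reads are unchanged (v7 unchanged, v5 unchanged); cached -98 stands.
  v10: dirty, but its reads are unchanged (v3 unchanged, v9 unchanged); cached 7 stands.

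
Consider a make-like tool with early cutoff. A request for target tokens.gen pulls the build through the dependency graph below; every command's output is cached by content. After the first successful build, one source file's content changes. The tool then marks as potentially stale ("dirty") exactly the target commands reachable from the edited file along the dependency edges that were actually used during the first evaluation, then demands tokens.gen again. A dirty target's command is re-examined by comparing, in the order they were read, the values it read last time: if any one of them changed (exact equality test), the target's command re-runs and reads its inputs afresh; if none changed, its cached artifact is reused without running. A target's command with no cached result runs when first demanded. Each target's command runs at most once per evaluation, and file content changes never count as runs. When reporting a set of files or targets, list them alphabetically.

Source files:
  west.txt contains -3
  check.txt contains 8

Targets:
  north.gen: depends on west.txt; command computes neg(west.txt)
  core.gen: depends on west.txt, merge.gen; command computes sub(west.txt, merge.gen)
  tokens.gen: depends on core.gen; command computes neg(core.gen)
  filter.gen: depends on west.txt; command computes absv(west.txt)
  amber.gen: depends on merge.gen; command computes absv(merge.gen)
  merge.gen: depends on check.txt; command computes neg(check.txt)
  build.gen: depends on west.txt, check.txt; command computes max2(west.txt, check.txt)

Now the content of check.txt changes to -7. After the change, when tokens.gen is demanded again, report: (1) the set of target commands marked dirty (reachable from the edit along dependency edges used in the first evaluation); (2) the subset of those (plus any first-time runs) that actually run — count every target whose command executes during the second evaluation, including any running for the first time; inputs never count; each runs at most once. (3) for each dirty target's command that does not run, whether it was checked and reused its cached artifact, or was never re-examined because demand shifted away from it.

First demand of the output computes:
  merge.gen = neg(8) = -8
  core.gen = sub(-3, -8) = 5
  tokens.gen = neg(5) = -5

After the edit, cleaning proceeds:
  merge.gen: a read changed (check.txt 8->-7) — executes, giving 7.
  core.gen: a read changed (merge.gen -8->7) — executes, giving -10.
  tokens.gen: a read changed (core.gen 5->-10) — executes, giving 10.

The edit dirties: core.gen, merge.gen, tokens.gen.
3 target commands run: core.gen, merge.gen, tokens.gen.
No dirty target's command escaped a run.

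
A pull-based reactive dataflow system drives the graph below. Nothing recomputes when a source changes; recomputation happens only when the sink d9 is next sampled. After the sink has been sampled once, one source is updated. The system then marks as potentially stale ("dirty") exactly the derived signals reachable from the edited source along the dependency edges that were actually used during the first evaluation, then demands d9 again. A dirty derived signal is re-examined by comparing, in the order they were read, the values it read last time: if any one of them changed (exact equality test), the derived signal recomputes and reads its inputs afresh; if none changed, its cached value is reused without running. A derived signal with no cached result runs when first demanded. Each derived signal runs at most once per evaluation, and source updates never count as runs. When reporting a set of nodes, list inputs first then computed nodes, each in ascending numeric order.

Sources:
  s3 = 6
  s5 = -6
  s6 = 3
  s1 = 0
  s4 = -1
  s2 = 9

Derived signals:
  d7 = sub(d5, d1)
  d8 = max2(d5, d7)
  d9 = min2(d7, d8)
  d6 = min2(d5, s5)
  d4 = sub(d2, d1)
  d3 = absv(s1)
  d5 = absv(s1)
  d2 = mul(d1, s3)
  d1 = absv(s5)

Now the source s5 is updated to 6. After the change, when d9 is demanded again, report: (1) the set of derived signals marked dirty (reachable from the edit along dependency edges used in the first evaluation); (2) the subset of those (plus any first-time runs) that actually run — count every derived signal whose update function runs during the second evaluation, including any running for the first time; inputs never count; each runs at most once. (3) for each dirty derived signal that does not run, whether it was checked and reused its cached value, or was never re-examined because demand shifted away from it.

First evaluation (everything demanded from the output):
  d1 = absv(-6) = 6
  d5 = absv(0) = 0
  d7 = sub(0, 6) = -6
  d8 = max2(0, -6) = 0
  d9 = min2(-6, 0) = -6

Propagation after the edit:
  d1: runs — s5 -6->6; result 6 (same value as before).
  d7: checked — values it read are unchanged (d5 unchanged, d1 unchanged); reused cached -6 without running.
  d8: checked — values it read are unchanged (d5 unchanged, d7 unchanged); reused cached 0 without running.
  d9: checked — values it read are unchanged (d7 unchanged, d8 unchanged); reused cached -6 without running.

Key observation: the change is absorbed at d1 — it re-runs but produces the same value, and the output's value is unchanged.

Marked dirty: d1, d7, d8, d9.
Derived signals that run: d1 — 1 in total.
Checked but reused from cache: d7, d8, d9.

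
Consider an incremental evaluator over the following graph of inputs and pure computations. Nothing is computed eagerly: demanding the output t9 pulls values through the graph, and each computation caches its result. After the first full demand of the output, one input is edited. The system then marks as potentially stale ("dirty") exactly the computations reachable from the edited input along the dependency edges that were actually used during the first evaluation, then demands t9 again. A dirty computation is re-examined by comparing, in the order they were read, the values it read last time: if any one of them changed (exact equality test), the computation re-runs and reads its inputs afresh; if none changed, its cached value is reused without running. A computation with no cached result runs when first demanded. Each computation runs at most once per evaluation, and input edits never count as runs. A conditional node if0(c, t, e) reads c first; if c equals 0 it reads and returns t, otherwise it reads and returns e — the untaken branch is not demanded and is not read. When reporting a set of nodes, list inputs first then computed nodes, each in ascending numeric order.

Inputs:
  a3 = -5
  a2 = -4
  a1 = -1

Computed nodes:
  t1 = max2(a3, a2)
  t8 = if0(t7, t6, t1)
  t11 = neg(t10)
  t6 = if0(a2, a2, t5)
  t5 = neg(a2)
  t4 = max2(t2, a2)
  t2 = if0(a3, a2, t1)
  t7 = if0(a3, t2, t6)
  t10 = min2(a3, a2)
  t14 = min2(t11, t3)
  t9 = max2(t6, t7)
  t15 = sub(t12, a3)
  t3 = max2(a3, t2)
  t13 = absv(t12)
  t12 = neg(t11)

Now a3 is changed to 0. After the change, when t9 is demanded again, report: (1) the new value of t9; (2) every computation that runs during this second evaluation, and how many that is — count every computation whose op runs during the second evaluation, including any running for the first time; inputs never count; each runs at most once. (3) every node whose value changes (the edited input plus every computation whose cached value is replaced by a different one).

t9 now evaluates to 4.
Run set: t2, t7, t9 (3 run).
Changed values: a3, t7.
The important point: the flipped condition pulls in fresh nodes; t2 runs for the first time.

Initial pass — values computed on the first demand:
  t5 = neg(-4) = 4
  t6 = if0(a2=-4 -> else branch t5) = 4
  t7 = if0(a3=-5 -> else branch t6) = 4
  t9 = max2(4, 4) = 4

Second demand — change propagation:
  t2: newly demanded (no cache) — executes and yields -4.
  t7: re-runs because a3 -5->0; new result -4.
  t9: re-runs because t7 4->-4; new result 4 (unchanged).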